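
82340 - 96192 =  - 13852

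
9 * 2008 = 18072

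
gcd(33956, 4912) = 4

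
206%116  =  90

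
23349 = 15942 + 7407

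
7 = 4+3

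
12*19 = 228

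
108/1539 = 4/57  =  0.07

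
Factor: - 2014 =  - 2^1*19^1*53^1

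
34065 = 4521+29544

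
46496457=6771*6867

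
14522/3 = 4840 + 2/3=4840.67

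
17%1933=17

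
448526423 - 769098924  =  -320572501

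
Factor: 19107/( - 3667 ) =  - 99/19 = - 3^2  *11^1*19^( -1)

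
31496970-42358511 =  - 10861541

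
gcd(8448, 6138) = 66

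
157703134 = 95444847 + 62258287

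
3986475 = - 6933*( - 575)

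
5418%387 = 0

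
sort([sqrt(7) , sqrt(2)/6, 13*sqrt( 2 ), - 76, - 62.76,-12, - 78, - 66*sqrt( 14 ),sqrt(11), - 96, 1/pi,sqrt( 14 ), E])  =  [ - 66*sqrt( 14), - 96,-78, - 76, - 62.76,-12, sqrt(2)/6, 1/pi,sqrt ( 7),E, sqrt(11 ), sqrt( 14),13*sqrt( 2)]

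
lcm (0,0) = 0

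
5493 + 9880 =15373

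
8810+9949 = 18759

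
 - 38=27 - 65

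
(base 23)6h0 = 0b110111101101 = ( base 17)c5c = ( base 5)103230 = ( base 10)3565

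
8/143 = 8/143 = 0.06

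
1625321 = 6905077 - 5279756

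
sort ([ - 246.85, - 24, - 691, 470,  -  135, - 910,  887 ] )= [ - 910, - 691, - 246.85 , - 135, - 24 , 470, 887 ]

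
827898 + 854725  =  1682623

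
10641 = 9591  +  1050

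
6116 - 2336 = 3780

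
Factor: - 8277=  - 3^1*31^1*89^1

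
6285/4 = 6285/4   =  1571.25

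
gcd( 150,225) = 75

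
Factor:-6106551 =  - 3^1*11^1*211^1 * 877^1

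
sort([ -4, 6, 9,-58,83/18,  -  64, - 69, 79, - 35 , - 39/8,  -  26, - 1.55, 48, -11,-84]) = [ - 84 , - 69,-64,-58, - 35,  -  26, - 11,- 39/8, -4, - 1.55, 83/18, 6, 9, 48,79] 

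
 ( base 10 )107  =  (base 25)47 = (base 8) 153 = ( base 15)72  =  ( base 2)1101011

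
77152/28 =19288/7 = 2755.43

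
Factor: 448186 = 2^1*277^1*809^1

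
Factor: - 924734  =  -2^1*67^2*103^1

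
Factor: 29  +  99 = 2^7 = 128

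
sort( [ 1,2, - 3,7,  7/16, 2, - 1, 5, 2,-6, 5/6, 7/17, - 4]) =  [-6, - 4, - 3, - 1, 7/17,7/16, 5/6,1, 2, 2, 2,5,7]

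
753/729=1  +  8/243 = 1.03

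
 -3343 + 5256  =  1913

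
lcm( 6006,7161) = 186186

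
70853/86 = 823 + 75/86 = 823.87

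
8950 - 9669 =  - 719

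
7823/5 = 7823/5  =  1564.60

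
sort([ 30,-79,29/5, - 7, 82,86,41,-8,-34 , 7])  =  [-79,  -  34,-8, - 7,29/5,7, 30,41, 82,86 ]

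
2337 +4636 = 6973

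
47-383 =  - 336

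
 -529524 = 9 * ( - 58836 )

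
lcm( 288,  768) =2304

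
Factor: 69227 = 37^1  *  1871^1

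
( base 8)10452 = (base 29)56f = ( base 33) 415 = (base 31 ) 4HN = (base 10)4394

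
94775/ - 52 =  - 94775/52  =  - 1822.60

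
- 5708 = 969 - 6677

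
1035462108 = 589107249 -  -446354859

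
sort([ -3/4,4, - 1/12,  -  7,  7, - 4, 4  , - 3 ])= [  -  7,- 4, - 3,-3/4,- 1/12 , 4, 4,7 ]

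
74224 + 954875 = 1029099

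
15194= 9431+5763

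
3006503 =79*38057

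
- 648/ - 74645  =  648/74645 = 0.01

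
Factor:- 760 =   -  2^3*5^1*19^1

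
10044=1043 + 9001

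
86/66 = 43/33 = 1.30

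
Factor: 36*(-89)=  - 2^2*3^2 *89^1 = - 3204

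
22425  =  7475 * 3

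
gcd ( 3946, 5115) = 1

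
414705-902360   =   - 487655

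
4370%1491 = 1388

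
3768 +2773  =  6541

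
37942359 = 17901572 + 20040787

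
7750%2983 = 1784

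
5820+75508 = 81328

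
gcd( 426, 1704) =426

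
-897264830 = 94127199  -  991392029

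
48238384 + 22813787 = 71052171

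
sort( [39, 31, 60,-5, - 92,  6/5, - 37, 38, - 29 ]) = [ - 92, - 37, - 29 , - 5, 6/5, 31, 38,39, 60]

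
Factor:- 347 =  - 347^1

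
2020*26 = 52520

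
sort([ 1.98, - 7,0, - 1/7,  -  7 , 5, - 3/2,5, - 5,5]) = [ - 7,-7,-5, -3/2 , -1/7, 0,1.98, 5,5,5]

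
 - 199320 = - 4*49830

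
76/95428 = 19/23857=0.00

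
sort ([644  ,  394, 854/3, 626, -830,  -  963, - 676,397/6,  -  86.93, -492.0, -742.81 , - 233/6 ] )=[ - 963,  -  830, -742.81,-676,- 492.0 , - 86.93, - 233/6, 397/6, 854/3,394, 626, 644]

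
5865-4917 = 948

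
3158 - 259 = 2899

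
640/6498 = 320/3249=0.10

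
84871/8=84871/8 = 10608.88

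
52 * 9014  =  468728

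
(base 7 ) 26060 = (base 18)1358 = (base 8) 15366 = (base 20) H52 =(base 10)6902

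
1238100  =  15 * 82540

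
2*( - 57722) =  - 115444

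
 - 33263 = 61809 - 95072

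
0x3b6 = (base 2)1110110110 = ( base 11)794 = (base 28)15Q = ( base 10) 950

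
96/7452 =8/621  =  0.01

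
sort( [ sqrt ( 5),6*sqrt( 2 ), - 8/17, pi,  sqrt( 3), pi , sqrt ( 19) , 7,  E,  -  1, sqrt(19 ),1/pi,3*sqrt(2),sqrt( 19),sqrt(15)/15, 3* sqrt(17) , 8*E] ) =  [ - 1,-8/17,sqrt ( 15) /15 , 1/pi,  sqrt(3),sqrt( 5),E, pi, pi, 3*sqrt ( 2),sqrt( 19), sqrt(19 ),sqrt( 19),  7,  6 * sqrt(2), 3*sqrt(17 ) , 8*E] 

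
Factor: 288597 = 3^1*96199^1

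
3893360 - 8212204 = - 4318844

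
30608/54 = 15304/27 = 566.81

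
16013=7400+8613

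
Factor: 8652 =2^2*3^1*7^1*103^1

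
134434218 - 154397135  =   - 19962917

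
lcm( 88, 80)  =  880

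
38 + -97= - 59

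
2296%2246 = 50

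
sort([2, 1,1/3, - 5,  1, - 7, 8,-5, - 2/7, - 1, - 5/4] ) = [ - 7,-5, - 5, - 5/4, - 1, - 2/7,1/3, 1,1, 2, 8] 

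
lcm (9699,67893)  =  67893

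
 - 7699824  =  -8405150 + 705326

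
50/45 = 1 + 1/9 = 1.11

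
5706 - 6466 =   -  760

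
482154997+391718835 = 873873832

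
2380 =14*170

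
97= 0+97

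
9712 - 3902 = 5810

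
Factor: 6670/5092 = 3335/2546 =2^( - 1)*5^1*19^( - 1)*23^1*29^1*67^( - 1)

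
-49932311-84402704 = -134335015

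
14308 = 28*511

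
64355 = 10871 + 53484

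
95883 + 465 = 96348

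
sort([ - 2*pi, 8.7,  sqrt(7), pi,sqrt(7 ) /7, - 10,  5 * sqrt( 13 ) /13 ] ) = [ - 10, - 2*pi , sqrt ( 7)/7, 5*sqrt( 13 )/13,sqrt( 7),pi, 8.7]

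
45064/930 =22532/465=48.46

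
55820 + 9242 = 65062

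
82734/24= 13789/4 = 3447.25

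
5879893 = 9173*641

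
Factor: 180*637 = 114660 = 2^2*3^2 * 5^1*7^2 * 13^1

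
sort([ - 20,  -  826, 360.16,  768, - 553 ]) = [-826, - 553, - 20, 360.16, 768 ] 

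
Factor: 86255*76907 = 6633613285  =  5^1*  13^1*1327^1*76907^1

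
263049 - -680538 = 943587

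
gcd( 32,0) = 32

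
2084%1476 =608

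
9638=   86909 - 77271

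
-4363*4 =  - 17452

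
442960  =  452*980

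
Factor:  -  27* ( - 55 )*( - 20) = -2^2*3^3*5^2*11^1 = - 29700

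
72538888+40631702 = 113170590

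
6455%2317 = 1821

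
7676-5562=2114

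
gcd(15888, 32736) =48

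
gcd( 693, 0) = 693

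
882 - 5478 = - 4596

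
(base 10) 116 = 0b1110100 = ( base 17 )6e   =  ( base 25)4G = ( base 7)224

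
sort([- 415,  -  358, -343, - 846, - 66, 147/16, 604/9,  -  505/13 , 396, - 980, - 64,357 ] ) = [ - 980, - 846, - 415,-358,-343, - 66,  -  64, - 505/13, 147/16,604/9,357, 396]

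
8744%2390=1574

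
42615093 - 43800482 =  - 1185389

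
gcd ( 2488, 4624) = 8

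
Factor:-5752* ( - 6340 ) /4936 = 2^2  *  5^1*317^1*617^( - 1) * 719^1 = 4558460/617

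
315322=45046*7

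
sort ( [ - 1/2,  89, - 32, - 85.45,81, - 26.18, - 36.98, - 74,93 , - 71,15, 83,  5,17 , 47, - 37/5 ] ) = [  -  85.45, - 74, - 71, - 36.98,- 32 , - 26.18, - 37/5, - 1/2, 5,15,17, 47,81,83, 89,93 ] 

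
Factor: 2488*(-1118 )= - 2781584 = -  2^4*13^1*43^1*311^1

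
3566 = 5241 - 1675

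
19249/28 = 687 +13/28 =687.46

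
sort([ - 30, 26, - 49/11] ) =[ - 30, - 49/11,26] 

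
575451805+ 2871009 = 578322814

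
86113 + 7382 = 93495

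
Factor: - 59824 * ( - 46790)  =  2^5*5^1* 3739^1*4679^1 = 2799164960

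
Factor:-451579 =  - 451579^1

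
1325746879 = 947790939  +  377955940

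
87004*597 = 51941388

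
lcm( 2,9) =18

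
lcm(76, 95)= 380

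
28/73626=2/5259 = 0.00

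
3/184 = 3/184 = 0.02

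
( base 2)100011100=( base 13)18B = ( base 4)10130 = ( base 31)95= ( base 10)284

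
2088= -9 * ( - 232 ) 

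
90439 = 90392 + 47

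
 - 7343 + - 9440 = -16783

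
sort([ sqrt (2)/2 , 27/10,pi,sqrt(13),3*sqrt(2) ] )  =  [sqrt(2) /2, 27/10,pi,sqrt( 13), 3*sqrt(2)]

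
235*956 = 224660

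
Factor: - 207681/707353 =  - 3^1 * 17^( - 1 ) * 37^1*1871^1 * 41609^( -1)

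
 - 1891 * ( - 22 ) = 41602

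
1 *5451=5451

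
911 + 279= 1190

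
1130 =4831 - 3701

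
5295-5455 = -160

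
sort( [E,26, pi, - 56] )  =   [ - 56,E, pi, 26] 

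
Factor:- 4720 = - 2^4*5^1 * 59^1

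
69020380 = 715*96532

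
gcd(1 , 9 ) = 1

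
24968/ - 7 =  - 3567 + 1/7 = - 3566.86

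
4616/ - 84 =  - 55 +1/21 = - 54.95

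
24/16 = 1 + 1/2 =1.50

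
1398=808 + 590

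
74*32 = 2368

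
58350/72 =810 + 5/12=810.42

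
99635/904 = 110 + 195/904 = 110.22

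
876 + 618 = 1494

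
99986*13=1299818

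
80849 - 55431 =25418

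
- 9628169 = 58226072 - 67854241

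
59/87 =59/87 = 0.68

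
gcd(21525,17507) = 287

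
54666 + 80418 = 135084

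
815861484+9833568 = 825695052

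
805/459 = 1+346/459 =1.75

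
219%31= 2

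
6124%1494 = 148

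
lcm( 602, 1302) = 55986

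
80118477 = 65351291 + 14767186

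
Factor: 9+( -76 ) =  - 67 = - 67^1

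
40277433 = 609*66137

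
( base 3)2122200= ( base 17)6BE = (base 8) 3617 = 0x78f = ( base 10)1935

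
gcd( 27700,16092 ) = 4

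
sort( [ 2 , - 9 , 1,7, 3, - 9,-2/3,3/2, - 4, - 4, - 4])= [-9,-9,-4, - 4, - 4,-2/3,1, 3/2,2,3,7]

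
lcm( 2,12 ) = 12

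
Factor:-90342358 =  - 2^1*563^1*80233^1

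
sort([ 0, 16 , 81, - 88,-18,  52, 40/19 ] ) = [ - 88, - 18, 0,  40/19 , 16, 52, 81] 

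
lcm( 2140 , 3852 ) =19260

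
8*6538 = 52304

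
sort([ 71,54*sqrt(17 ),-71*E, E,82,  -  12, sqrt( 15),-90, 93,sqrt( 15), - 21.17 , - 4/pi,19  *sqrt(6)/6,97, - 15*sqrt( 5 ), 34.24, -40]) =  [ - 71 * E, - 90, - 40, - 15*sqrt( 5),-21.17, - 12, - 4/pi , E, sqrt(15),sqrt( 15) , 19*sqrt(6 )/6 , 34.24, 71, 82,93,97, 54*sqrt(17)]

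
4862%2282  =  298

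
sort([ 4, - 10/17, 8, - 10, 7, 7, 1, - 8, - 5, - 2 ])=[ - 10, - 8, - 5,-2, - 10/17, 1,4, 7, 7, 8] 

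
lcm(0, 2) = 0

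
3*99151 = 297453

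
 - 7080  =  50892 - 57972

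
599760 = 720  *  833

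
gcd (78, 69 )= 3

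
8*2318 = 18544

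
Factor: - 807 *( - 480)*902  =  2^6*3^2 * 5^1*11^1*41^1 * 269^1 = 349398720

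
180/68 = 45/17 = 2.65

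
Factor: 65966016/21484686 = 10994336/3580781 = 2^5*31^1*257^( - 1 )*11083^1 * 13933^(-1)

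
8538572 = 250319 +8288253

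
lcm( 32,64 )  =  64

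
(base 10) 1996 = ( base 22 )42G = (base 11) 1555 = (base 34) 1oo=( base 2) 11111001100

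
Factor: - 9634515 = -3^1 * 5^1*11^1*58391^1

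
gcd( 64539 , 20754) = 9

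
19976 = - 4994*( - 4 )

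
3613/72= 3613/72= 50.18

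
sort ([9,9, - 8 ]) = [ - 8,9, 9] 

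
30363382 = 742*40921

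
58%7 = 2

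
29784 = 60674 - 30890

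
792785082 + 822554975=1615340057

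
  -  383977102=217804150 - 601781252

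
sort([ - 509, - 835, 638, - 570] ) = [ - 835, - 570, - 509, 638 ] 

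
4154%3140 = 1014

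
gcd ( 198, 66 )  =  66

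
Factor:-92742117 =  - 3^1*13^1*71^1*33493^1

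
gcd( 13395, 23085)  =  285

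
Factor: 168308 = 2^2 * 7^1 *6011^1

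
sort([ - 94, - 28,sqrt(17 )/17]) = [-94, - 28, sqrt( 17)/17]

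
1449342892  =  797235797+652107095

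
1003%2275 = 1003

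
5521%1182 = 793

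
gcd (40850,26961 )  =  817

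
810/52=405/26 = 15.58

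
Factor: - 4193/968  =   - 2^(- 3)*7^1 * 11^ (- 2 ) * 599^1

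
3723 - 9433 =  -5710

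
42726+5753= 48479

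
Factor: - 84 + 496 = 412 = 2^2 * 103^1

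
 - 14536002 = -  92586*157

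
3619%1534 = 551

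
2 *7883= 15766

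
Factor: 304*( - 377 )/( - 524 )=2^2*13^1* 19^1*29^1*131^( - 1) = 28652/131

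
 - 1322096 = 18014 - 1340110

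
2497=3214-717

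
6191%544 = 207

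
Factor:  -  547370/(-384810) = 431/303 = 3^( - 1) * 101^(- 1) * 431^1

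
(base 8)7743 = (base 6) 30455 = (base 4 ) 333203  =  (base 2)111111100011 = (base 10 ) 4067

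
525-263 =262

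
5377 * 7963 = 42817051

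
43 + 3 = 46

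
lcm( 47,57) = 2679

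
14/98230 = 7/49115  =  0.00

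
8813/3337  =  2 + 2139/3337 = 2.64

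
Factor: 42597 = 3^2*4733^1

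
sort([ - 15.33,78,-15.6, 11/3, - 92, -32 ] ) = [ - 92,  -  32, - 15.6,-15.33,11/3,78 ]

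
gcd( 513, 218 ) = 1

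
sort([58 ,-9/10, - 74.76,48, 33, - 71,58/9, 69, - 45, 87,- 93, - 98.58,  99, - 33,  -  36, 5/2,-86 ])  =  [-98.58, - 93 , - 86, - 74.76, - 71, - 45, - 36, - 33, - 9/10, 5/2, 58/9,33,  48, 58,69,  87, 99]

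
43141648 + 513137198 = 556278846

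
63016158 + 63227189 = 126243347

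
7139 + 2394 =9533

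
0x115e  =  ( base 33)42O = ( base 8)10536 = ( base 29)589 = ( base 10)4446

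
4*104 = 416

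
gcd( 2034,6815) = 1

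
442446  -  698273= -255827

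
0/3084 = 0 = 0.00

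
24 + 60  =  84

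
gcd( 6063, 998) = 1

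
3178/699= 4+382/699 =4.55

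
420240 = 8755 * 48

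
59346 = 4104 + 55242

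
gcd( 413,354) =59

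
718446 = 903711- 185265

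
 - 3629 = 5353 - 8982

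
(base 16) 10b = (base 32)8B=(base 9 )326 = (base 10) 267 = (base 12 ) 1a3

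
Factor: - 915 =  - 3^1*5^1*61^1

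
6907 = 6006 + 901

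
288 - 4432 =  - 4144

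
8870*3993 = 35417910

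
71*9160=650360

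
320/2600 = 8/65 = 0.12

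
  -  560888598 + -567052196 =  - 1127940794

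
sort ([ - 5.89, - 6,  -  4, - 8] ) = [ -8,-6, - 5.89, - 4]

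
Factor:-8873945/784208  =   - 2^( - 4 )*5^1  *  23^(-1 )*83^1 * 2131^ ( - 1)*21383^1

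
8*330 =2640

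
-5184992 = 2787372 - 7972364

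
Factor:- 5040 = -2^4*3^2*5^1*7^1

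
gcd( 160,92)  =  4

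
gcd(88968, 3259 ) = 1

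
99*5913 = 585387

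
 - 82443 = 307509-389952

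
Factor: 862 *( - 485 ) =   -  418070 = - 2^1*5^1 *97^1*431^1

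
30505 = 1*30505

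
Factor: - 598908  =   - 2^2*3^1*29^1*1721^1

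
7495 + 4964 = 12459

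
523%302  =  221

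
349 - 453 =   -  104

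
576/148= 144/37=3.89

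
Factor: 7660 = 2^2*5^1*383^1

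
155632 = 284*548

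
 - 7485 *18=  - 134730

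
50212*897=45040164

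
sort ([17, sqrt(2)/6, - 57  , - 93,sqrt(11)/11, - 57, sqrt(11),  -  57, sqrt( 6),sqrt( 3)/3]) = [ - 93, - 57, - 57, - 57,sqrt(2)/6 , sqrt (11)/11,sqrt(3)/3,sqrt(6),  sqrt( 11 ), 17 ] 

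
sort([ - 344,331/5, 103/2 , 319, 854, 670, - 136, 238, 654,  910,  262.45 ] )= [-344,  -  136, 103/2,  331/5, 238,262.45, 319, 654,  670,854, 910 ]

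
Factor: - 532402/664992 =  - 2^(-4)*3^( -2 )*13^1*2309^( - 1) * 20477^1 = - 266201/332496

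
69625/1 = 69625 = 69625.00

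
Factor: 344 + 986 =1330 = 2^1*5^1*7^1*19^1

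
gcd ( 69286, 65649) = 1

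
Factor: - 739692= - 2^2*3^5*761^1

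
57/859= 57/859 = 0.07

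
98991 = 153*647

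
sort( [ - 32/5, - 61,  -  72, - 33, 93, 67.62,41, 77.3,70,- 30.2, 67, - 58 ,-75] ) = [ - 75,-72, - 61,-58 , - 33, - 30.2, - 32/5, 41, 67,67.62 , 70,77.3, 93]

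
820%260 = 40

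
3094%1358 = 378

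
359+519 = 878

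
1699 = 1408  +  291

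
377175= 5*75435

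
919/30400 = 919/30400=0.03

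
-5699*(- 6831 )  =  38929869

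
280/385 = 8/11 = 0.73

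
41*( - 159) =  - 6519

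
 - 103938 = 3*(-34646) 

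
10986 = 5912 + 5074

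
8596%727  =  599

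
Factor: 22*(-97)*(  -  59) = 125906 = 2^1* 11^1*59^1*97^1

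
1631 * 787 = 1283597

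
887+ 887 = 1774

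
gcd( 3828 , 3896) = 4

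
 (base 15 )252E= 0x1EEF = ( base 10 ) 7919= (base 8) 17357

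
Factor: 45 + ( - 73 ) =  - 2^2*7^1  =  - 28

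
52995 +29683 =82678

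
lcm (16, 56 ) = 112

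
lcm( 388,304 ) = 29488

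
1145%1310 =1145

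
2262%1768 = 494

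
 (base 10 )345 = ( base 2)101011001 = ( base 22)ff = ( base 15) 180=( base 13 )207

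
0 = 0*85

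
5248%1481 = 805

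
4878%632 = 454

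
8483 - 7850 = 633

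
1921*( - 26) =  - 49946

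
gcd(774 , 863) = 1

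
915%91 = 5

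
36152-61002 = - 24850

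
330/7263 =110/2421=0.05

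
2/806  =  1/403= 0.00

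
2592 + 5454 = 8046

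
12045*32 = 385440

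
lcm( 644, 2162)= 30268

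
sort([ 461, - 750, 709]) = [ - 750, 461, 709 ]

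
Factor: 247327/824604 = 2^( - 2 )*3^(  -  1 )*  11^(  -  1 )*167^1*1481^1 * 6247^(-1) 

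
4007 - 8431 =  - 4424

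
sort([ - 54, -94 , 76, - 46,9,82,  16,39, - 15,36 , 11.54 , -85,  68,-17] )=[ - 94,-85, - 54,- 46, -17, - 15, 9,11.54, 16,  36, 39,  68, 76, 82 ] 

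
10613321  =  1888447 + 8724874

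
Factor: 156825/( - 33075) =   -  3^ ( - 1)*7^( - 2 )*17^1*41^1 = - 697/147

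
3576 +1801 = 5377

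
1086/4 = 271 + 1/2 = 271.50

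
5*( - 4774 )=  -  23870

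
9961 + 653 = 10614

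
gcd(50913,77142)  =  3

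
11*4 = 44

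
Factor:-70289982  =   - 2^1*3^2*7^1*557857^1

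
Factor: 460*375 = 2^2 *3^1*5^4*23^1= 172500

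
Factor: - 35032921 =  - 7^1*11^1*454973^1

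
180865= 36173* 5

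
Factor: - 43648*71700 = - 3129561600  =  - 2^9*3^1*5^2*11^1*31^1*239^1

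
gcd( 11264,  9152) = 704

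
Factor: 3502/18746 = 7^(-1 )*13^(- 1)* 17^1 = 17/91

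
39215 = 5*7843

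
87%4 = 3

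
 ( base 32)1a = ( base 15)2C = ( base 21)20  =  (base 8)52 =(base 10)42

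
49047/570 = 86+9/190 = 86.05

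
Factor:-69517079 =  - 53^1*1311643^1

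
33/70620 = 1/2140 = 0.00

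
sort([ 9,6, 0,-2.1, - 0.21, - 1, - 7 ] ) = [ - 7, - 2.1, - 1,  -  0.21,0,6, 9 ] 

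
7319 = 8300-981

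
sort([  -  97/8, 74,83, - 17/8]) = [ - 97/8, - 17/8, 74,83 ] 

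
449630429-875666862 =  -426036433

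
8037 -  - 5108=13145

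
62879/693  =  62879/693 = 90.73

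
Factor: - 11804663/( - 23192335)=5^( - 1)*13^1*17^( - 1)*67^1*281^( - 1 )*971^( - 1)*13553^1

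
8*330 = 2640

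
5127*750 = 3845250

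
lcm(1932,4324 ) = 90804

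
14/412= 7/206 = 0.03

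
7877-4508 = 3369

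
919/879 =1  +  40/879 =1.05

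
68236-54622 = 13614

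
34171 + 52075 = 86246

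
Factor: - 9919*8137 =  - 7^1*13^1 * 79^1*103^1*109^1 = - 80710903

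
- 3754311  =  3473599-7227910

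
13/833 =13/833 =0.02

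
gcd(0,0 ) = 0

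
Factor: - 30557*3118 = -95276726 = - 2^1*1559^1*30557^1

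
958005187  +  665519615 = 1623524802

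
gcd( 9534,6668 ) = 2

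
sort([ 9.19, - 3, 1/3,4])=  [ - 3,1/3,  4,9.19 ] 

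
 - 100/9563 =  - 1 + 9463/9563 = -0.01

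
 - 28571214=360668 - 28931882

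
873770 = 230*3799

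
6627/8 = 6627/8 = 828.38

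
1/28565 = 1/28565 = 0.00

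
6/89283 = 2/29761 = 0.00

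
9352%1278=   406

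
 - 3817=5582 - 9399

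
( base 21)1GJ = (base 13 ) 493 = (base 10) 796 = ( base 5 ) 11141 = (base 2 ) 1100011100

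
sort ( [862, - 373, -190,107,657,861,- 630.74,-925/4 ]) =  [-630.74, - 373, - 925/4, - 190 , 107,657,861,862]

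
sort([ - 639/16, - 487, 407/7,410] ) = [ - 487, - 639/16,  407/7, 410]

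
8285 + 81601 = 89886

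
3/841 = 3/841  =  0.00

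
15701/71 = 15701/71=221.14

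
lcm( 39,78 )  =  78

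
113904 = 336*339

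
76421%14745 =2696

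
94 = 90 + 4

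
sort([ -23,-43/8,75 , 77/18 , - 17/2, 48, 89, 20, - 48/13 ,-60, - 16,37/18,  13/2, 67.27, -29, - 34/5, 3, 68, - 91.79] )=[ - 91.79,  -  60, - 29,- 23,-16,-17/2 ,-34/5 , - 43/8,-48/13, 37/18, 3, 77/18, 13/2,20, 48, 67.27,68,75,  89 ]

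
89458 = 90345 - 887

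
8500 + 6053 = 14553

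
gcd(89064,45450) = 18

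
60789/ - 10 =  - 60789/10= - 6078.90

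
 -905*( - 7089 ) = 6415545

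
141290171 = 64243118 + 77047053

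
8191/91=90 + 1/91 = 90.01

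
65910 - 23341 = 42569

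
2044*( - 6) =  - 12264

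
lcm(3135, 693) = 65835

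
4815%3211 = 1604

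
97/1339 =97/1339 = 0.07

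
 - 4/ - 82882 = 2/41441 = 0.00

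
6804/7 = 972=972.00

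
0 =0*7013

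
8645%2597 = 854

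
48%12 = 0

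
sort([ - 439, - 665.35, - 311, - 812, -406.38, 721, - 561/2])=[  -  812, - 665.35, - 439, - 406.38,  -  311, - 561/2,721]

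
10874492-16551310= - 5676818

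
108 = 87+21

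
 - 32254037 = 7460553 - 39714590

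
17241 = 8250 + 8991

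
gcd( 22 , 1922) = 2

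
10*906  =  9060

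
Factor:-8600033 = -13^1*661541^1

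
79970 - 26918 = 53052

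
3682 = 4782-1100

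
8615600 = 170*50680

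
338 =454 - 116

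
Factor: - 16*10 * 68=-10880 = - 2^7*5^1  *  17^1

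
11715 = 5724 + 5991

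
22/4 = 11/2 = 5.50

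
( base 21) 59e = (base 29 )2P1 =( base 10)2408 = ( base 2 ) 100101101000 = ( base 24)448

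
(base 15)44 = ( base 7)121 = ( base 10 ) 64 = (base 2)1000000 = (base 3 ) 2101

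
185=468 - 283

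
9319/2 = 9319/2 = 4659.50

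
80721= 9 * 8969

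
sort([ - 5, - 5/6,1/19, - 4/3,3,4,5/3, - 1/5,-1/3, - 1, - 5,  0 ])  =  [ - 5, - 5, - 4/3, - 1,-5/6, - 1/3, - 1/5, 0, 1/19,5/3,3,4] 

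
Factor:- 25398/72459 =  - 2^1*17^1 * 97^( - 1 )  =  - 34/97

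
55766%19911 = 15944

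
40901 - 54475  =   - 13574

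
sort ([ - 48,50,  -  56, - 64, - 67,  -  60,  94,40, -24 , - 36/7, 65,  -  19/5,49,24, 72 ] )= [ - 67, - 64,-60, - 56, - 48, - 24,  -  36/7, -19/5, 24, 40,  49, 50, 65, 72,94]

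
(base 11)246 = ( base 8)444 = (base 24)c4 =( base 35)8c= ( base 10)292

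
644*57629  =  37113076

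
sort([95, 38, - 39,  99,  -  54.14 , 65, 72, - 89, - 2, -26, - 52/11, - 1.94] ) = [ - 89 , - 54.14, - 39,  -  26, - 52/11 , - 2, - 1.94 , 38, 65,72,  95, 99] 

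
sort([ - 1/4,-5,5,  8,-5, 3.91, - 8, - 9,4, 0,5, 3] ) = [ - 9, - 8,-5 ,  -  5, - 1/4,0,  3,3.91,  4,5, 5 , 8]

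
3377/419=8 + 25/419  =  8.06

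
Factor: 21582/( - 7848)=- 11/4= - 2^(-2 )*11^1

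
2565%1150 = 265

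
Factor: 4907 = 7^1*701^1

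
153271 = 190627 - 37356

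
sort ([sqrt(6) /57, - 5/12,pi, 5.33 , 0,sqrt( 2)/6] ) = [ - 5/12, 0,sqrt (6)/57, sqrt( 2) /6,pi,5.33 ] 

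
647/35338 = 647/35338 = 0.02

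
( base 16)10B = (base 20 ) D7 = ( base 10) 267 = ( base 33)83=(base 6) 1123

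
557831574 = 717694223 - 159862649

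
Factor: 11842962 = 2^1*3^1* 29^2 * 2347^1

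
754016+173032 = 927048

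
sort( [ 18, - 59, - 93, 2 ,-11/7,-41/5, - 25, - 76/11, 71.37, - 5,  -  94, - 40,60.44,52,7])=[-94, - 93, - 59, - 40,  -  25, - 41/5 ,-76/11, - 5, - 11/7, 2,7,  18,52, 60.44,71.37 ]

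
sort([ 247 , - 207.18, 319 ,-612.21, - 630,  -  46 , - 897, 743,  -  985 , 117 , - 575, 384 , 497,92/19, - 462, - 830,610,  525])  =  [ -985,-897, - 830, - 630, - 612.21,  -  575, - 462 , - 207.18, - 46, 92/19 , 117, 247, 319, 384, 497, 525 , 610,  743]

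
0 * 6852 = 0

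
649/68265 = 649/68265 = 0.01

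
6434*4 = 25736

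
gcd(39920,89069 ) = 1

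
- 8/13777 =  - 1  +  13769/13777 = - 0.00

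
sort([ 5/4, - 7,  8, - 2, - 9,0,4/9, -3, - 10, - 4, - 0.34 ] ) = [- 10,- 9, - 7, - 4 , - 3 , - 2 , - 0.34,0 , 4/9,5/4,8]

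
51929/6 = 51929/6 =8654.83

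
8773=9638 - 865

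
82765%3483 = 2656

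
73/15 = 4 + 13/15 = 4.87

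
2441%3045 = 2441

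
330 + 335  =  665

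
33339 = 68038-34699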